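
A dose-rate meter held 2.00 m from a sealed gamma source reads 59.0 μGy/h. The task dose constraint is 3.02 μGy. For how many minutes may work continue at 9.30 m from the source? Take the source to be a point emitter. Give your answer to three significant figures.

By the inverse-square law, rate at 9.30 m:
(2.00/9.30)² = 0.04625, so 59.0 × 0.04625 = 2.729 μGy/h.
Stay time = 3.02 μGy ÷ 2.729 μGy/h = 1.107 h = 66.42 min.

66.4 min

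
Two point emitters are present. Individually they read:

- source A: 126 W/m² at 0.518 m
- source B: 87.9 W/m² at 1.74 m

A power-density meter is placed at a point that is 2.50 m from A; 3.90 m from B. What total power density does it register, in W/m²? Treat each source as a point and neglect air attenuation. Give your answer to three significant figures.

22.9 W/m²

Each source contributes Iᵢ·(dᵢ/rᵢ)²; contributions add.
A: 126 × (0.518/2.50)² = 5.409 W/m²
B: 87.9 × (1.74/3.90)² = 17.50 W/m²
Total = 5.409 + 17.50 = 22.91 W/m².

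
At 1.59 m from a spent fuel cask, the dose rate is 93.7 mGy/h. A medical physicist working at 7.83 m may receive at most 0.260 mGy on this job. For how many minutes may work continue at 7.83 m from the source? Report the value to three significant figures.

4.04 min

Applying the 1/r² law, rate at 7.83 m:
(1.59/7.83)² = 0.04124, so 93.7 × 0.04124 = 3.864 mGy/h.
Stay time = 0.260 mGy ÷ 3.864 mGy/h = 0.06729 h = 4.037 min.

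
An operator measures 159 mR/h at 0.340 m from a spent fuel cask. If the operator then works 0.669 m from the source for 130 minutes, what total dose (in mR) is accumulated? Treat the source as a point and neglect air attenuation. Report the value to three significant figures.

Applying the 1/r² law, rate at 0.669 m:
(0.340/0.669)² = 0.2583, so 159 × 0.2583 = 41.07 mR/h.
Dose = rate × time = 41.07 mR/h × 2.167 h = 89.00 mR.

89.0 mR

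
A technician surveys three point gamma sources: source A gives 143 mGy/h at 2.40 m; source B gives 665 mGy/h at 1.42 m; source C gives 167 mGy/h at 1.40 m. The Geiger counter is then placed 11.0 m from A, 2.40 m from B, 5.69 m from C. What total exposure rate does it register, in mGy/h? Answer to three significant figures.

By superposition, sum each source's inverse-square contribution:
A: 143 × (2.40/11.0)² = 6.807 mGy/h
B: 665 × (1.42/2.40)² = 232.8 mGy/h
C: 167 × (1.40/5.69)² = 10.11 mGy/h
Total = 6.807 + 232.8 + 10.11 = 249.7 mGy/h.

250 mGy/h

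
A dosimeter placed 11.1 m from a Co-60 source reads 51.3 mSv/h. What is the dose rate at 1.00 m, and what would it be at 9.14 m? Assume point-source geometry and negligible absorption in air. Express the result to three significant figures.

Applying the 1/r² law,
At 1.00 m: 51.3 × (11.1/1.00)² = 51.3 × 123.2 = 6320 mSv/h
At 9.14 m: (1.00/9.14)² = 0.01197, so 6320 × 0.01197 = 75.65 mSv/h.

6320 mSv/h; 75.7 mSv/h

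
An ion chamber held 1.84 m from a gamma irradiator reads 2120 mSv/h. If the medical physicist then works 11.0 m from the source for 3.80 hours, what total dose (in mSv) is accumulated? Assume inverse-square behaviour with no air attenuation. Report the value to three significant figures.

Intensity scales as (d₁/d₂)², so rate at 11.0 m:
(1.84/11.0)² = 0.02798, so 2120 × 0.02798 = 59.32 mSv/h.
Dose = rate × time = 59.32 mSv/h × 3.800 h = 225.4 mSv.

225 mSv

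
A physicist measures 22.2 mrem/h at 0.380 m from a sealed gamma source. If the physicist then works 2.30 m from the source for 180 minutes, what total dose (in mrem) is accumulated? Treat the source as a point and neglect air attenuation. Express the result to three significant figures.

1.82 mrem

Using I₁d₁² = I₂d₂², rate at 2.30 m:
22.2 × (0.380/2.30)² = 22.2 × 0.02730 = 0.6061 mrem/h.
Dose = rate × time = 0.6061 mrem/h × 3.000 h = 1.818 mrem.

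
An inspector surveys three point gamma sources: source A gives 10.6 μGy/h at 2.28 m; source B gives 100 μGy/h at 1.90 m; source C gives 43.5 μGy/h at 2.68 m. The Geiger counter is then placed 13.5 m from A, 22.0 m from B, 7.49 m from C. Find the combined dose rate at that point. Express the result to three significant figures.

6.62 μGy/h

Each source contributes Iᵢ·(dᵢ/rᵢ)²; contributions add.
A: 10.6 × (2.28/13.5)² = 0.3023 μGy/h
B: 100 × (1.90/22.0)² = 0.7459 μGy/h
C: 43.5 × (2.68/7.49)² = 5.569 μGy/h
Total = 0.3023 + 0.7459 + 5.569 = 6.617 μGy/h.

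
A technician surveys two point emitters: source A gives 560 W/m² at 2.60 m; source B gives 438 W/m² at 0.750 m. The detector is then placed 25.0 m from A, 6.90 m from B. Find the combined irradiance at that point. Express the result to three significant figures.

By superposition, sum each source's inverse-square contribution:
A: 560 × (2.60/25.0)² = 6.057 W/m²
B: 438 × (0.750/6.90)² = 5.175 W/m²
Total = 6.057 + 5.175 = 11.23 W/m².

11.2 W/m²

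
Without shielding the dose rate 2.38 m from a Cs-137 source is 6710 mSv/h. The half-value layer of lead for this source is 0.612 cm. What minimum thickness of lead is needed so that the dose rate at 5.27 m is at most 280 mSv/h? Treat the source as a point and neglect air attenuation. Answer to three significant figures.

1.40 cm

At 5.27 m, distance alone gives (2.38/5.27)² = 0.2040, so 6710 × 0.2040 = 1369 mSv/h.
Further attenuation needed: 1369/280 = 4.889.
n = log₂(4.889) = 2.290 half-value layers.
Thickness = 2.290 × 0.612 cm = 1.401 cm.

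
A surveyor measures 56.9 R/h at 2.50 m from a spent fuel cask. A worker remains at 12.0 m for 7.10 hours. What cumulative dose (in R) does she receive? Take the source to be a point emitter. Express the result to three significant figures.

17.5 R

Since intensity falls as 1/r², rate at 12.0 m:
(2.50/12.0)² = 0.04340, so 56.9 × 0.04340 = 2.469 R/h.
Dose = rate × time = 2.469 R/h × 7.100 h = 17.53 R.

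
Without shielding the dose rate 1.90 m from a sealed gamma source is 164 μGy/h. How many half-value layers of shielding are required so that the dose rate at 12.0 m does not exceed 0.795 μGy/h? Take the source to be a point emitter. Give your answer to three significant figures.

At 12.0 m, distance alone gives (1.90/12.0)² = 0.02507, so 164 × 0.02507 = 4.111 μGy/h.
Further attenuation needed: 4.111/0.795 = 5.171.
n = log₂(5.171) = 2.370 half-value layers.

2.37 half-value layers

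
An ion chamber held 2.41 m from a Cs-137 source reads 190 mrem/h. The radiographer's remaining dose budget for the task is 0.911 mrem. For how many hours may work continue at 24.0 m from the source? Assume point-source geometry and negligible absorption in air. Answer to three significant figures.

By the inverse-square law, rate at 24.0 m:
(2.41/24.0)² = 0.01008, so 190 × 0.01008 = 1.915 mrem/h.
Stay time = 0.911 mrem ÷ 1.915 mrem/h = 0.4757 h.

0.476 h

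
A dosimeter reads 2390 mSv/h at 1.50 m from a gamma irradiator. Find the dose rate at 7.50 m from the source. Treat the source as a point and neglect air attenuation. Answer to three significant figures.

Applying the 1/r² law, the rate at 7.50 m is
2390 × (1.50/7.50)² = 2390 × 0.04000 = 95.60 mSv/h.

95.6 mSv/h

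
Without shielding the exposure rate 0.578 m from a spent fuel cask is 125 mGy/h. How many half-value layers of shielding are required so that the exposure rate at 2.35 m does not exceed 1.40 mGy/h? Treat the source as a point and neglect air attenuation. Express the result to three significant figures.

2.43 half-value layers

At 2.35 m, distance alone gives 125 × (0.578/2.35)² = 125 × 0.06050 = 7.562 mGy/h.
Further attenuation needed: 7.562/1.40 = 5.401.
n = log₂(5.401) = 2.433 half-value layers.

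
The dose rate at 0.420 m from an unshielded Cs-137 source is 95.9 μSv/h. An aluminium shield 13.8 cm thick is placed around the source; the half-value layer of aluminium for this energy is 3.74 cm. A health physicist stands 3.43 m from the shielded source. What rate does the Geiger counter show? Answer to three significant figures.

0.111 μSv/h

Distance alone: 95.9 × (0.420/3.43)² = 95.9 × 0.01499 = 1.438 μSv/h.
Shield: 13.8/3.74 = 3.690 half-value layers → attenuation 2^(−3.690) = 0.07748.
Combined: 1.438 × 0.07748 = 0.1114 μSv/h.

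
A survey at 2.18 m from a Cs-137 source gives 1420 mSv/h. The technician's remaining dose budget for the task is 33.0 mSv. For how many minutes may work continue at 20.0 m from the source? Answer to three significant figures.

Applying the 1/r² law, rate at 20.0 m:
1420 × (2.18/20.0)² = 1420 × 0.01188 = 16.87 mSv/h.
Stay time = 33.0 mSv ÷ 16.87 mSv/h = 1.956 h = 117.4 min.

117 min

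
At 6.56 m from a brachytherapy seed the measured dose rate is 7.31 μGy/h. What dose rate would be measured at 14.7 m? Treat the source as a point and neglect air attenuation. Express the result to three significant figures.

Since intensity falls as 1/r², scaling from 6.56 m to 14.7 m:
7.31 × (6.56/14.7)² = 7.31 × 0.1991 = 1.455 μGy/h.

1.46 μGy/h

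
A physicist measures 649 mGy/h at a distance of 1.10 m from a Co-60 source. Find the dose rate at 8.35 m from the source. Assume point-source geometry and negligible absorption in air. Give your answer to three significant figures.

11.3 mGy/h

Since intensity falls as 1/r², the rate at 8.35 m is
(1.10/8.35)² = 0.01735, so 649 × 0.01735 = 11.26 mGy/h.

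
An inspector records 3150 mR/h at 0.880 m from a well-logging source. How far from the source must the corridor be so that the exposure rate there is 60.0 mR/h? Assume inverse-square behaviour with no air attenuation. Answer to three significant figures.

6.38 m

Since intensity falls as 1/r², d₂ = d₁·√(I₁/I₂).
I₁/I₂ = 3150/60.0 = 52.50, so d₂ = 0.880 × √52.50 = 6.376 m.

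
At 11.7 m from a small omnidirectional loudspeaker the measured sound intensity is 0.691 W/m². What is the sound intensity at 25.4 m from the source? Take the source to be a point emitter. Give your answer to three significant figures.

0.147 W/m²

Applying the 1/r² law, scaling from 11.7 m to 25.4 m:
(11.7/25.4)² = 0.2122, so 0.691 × 0.2122 = 0.1466 W/m².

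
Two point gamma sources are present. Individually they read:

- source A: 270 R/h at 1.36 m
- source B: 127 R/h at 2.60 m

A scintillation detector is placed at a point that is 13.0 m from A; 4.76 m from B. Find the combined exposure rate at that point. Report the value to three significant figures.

Each source contributes Iᵢ·(dᵢ/rᵢ)²; contributions add.
A: 270 × (1.36/13.0)² = 2.955 R/h
B: 127 × (2.60/4.76)² = 37.89 R/h
Total = 2.955 + 37.89 = 40.84 R/h.

40.8 R/h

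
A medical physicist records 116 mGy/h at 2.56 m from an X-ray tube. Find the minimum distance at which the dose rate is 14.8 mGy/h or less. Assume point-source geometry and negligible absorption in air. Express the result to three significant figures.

Using I₁d₁² = I₂d₂², d₂ = d₁·√(I₁/I₂).
I₁/I₂ = 116/14.8 = 7.838, so d₂ = 2.56 × √7.838 = 7.167 m.

7.17 m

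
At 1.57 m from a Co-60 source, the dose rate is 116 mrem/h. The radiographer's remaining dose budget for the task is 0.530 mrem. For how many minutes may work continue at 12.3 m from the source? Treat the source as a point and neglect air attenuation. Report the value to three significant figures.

Intensity scales as (d₁/d₂)², so rate at 12.3 m:
116 × (1.57/12.3)² = 116 × 0.01629 = 1.890 mrem/h.
Stay time = 0.530 mrem ÷ 1.890 mrem/h = 0.2804 h = 16.82 min.

16.8 min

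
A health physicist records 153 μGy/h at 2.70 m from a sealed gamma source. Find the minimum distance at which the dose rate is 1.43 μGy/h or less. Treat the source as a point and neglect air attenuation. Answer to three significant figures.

By the inverse-square law, d₂ = d₁·√(I₁/I₂).
I₁/I₂ = 153/1.43 = 107.0, so d₂ = 2.70 × √107.0 = 27.93 m.

27.9 m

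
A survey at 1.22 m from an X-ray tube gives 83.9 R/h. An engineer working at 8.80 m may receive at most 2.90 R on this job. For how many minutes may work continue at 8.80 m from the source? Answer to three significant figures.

108 min

Applying the 1/r² law, rate at 8.80 m:
83.9 × (1.22/8.80)² = 83.9 × 0.01922 = 1.613 R/h.
Stay time = 2.90 R ÷ 1.613 R/h = 1.798 h = 107.9 min.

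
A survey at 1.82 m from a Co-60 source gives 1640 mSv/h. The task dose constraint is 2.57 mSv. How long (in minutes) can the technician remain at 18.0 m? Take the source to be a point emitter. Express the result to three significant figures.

Using I₁d₁² = I₂d₂², rate at 18.0 m:
(1.82/18.0)² = 0.01022, so 1640 × 0.01022 = 16.76 mSv/h.
Stay time = 2.57 mSv ÷ 16.76 mSv/h = 0.1533 h = 9.198 min.

9.20 min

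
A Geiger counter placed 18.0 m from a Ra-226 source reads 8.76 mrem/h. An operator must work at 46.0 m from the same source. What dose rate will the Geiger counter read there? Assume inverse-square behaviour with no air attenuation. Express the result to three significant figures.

Applying the 1/r² law, scaling from 18.0 m to 46.0 m:
8.76 × (18.0/46.0)² = 8.76 × 0.1531 = 1.341 mrem/h.

1.34 mrem/h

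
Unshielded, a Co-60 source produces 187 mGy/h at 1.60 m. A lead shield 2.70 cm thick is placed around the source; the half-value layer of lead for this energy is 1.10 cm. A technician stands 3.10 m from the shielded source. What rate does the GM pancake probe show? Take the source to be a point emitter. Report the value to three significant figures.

9.09 mGy/h

Distance alone: 187 × (1.60/3.10)² = 187 × 0.2664 = 49.82 mGy/h.
Shield: 2.70/1.10 = 2.455 half-value layers → attenuation 2^(−2.455) = 0.1824.
Combined: 49.82 × 0.1824 = 9.087 mGy/h.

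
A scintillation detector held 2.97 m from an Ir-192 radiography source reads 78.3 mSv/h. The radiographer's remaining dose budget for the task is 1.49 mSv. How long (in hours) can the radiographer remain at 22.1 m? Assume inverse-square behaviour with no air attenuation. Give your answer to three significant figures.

Using I₁d₁² = I₂d₂², rate at 22.1 m:
78.3 × (2.97/22.1)² = 78.3 × 0.01806 = 1.414 mSv/h.
Stay time = 1.49 mSv ÷ 1.414 mSv/h = 1.054 h.

1.05 h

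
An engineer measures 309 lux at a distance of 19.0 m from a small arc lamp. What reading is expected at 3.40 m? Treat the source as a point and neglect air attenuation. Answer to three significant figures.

Intensity scales as (d₁/d₂)², so the rate at 3.40 m is
(19.0/3.40)² = 31.23, so 309 × 31.23 = 9650 lux.

9650 lux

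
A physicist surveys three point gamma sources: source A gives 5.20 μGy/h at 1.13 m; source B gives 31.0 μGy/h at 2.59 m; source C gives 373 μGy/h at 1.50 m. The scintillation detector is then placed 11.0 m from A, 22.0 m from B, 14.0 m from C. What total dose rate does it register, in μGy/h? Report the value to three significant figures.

4.77 μGy/h

Each source contributes Iᵢ·(dᵢ/rᵢ)²; contributions add.
A: 5.20 × (1.13/11.0)² = 0.05488 μGy/h
B: 31.0 × (2.59/22.0)² = 0.4297 μGy/h
C: 373 × (1.50/14.0)² = 4.282 μGy/h
Total = 0.05488 + 0.4297 + 4.282 = 4.767 μGy/h.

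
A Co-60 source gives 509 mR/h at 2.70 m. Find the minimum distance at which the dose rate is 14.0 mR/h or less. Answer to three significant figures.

Using I₁d₁² = I₂d₂², d₂ = d₁·√(I₁/I₂).
I₁/I₂ = 509/14.0 = 36.36, so d₂ = 2.70 × √36.36 = 16.28 m.

16.3 m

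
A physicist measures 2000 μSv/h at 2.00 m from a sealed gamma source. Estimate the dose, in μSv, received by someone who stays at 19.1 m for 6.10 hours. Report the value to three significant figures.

By the inverse-square law, rate at 19.1 m:
2000 × (2.00/19.1)² = 2000 × 0.01096 = 21.92 μSv/h.
Dose = rate × time = 21.92 μSv/h × 6.100 h = 133.7 μSv.

134 μSv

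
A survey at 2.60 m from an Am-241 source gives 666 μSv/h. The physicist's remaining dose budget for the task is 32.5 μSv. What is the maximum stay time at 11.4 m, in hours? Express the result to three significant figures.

0.938 h

By the inverse-square law, rate at 11.4 m:
666 × (2.60/11.4)² = 666 × 0.05202 = 34.65 μSv/h.
Stay time = 32.5 μSv ÷ 34.65 μSv/h = 0.9380 h.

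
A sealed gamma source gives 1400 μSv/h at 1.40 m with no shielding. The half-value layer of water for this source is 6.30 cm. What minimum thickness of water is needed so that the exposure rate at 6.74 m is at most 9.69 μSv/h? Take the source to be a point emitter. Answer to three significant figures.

At 6.74 m, distance alone gives 1400 × (1.40/6.74)² = 1400 × 0.04315 = 60.41 μSv/h.
Further attenuation needed: 60.41/9.69 = 6.234.
n = log₂(6.234) = 2.640 half-value layers.
Thickness = 2.640 × 6.30 cm = 16.63 cm.

16.6 cm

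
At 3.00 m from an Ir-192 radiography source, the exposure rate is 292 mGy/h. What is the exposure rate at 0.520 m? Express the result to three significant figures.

9720 mGy/h

Intensity scales as (d₁/d₂)², so the rate at 0.520 m is
(3.00/0.520)² = 33.28, so 292 × 33.28 = 9718 mGy/h.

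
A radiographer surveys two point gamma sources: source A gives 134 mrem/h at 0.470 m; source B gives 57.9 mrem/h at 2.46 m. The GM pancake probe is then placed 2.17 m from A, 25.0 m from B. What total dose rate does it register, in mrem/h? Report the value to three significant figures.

By superposition, sum each source's inverse-square contribution:
A: 134 × (0.470/2.17)² = 6.286 mrem/h
B: 57.9 × (2.46/25.0)² = 0.5606 mrem/h
Total = 6.286 + 0.5606 = 6.847 mrem/h.

6.85 mrem/h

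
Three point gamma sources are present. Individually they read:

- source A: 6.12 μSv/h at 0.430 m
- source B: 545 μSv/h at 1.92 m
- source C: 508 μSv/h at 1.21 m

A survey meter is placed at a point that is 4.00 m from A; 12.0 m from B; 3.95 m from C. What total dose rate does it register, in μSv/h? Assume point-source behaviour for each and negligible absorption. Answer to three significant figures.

61.7 μSv/h

Each source contributes Iᵢ·(dᵢ/rᵢ)²; contributions add.
A: 6.12 × (0.430/4.00)² = 0.07072 μSv/h
B: 545 × (1.92/12.0)² = 13.95 μSv/h
C: 508 × (1.21/3.95)² = 47.67 μSv/h
Total = 0.07072 + 13.95 + 47.67 = 61.69 μSv/h.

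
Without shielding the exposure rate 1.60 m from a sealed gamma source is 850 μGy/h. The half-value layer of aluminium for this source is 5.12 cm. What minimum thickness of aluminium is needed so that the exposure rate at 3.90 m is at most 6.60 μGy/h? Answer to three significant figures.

22.7 cm

At 3.90 m, distance alone gives (1.60/3.90)² = 0.1683, so 850 × 0.1683 = 143.1 μGy/h.
Further attenuation needed: 143.1/6.60 = 21.68.
n = log₂(21.68) = 4.438 half-value layers.
Thickness = 4.438 × 5.12 cm = 22.72 cm.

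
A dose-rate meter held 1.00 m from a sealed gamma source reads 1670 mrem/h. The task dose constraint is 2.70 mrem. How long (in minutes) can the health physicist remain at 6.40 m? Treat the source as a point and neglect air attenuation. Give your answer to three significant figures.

Applying the 1/r² law, rate at 6.40 m:
1670 × (1.00/6.40)² = 1670 × 0.02441 = 40.76 mrem/h.
Stay time = 2.70 mrem ÷ 40.76 mrem/h = 0.06624 h = 3.974 min.

3.97 min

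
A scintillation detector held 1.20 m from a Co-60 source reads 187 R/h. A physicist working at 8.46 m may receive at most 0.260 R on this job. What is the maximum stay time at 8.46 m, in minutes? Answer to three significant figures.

Using I₁d₁² = I₂d₂², rate at 8.46 m:
187 × (1.20/8.46)² = 187 × 0.02012 = 3.762 R/h.
Stay time = 0.260 R ÷ 3.762 R/h = 0.06911 h = 4.147 min.

4.15 min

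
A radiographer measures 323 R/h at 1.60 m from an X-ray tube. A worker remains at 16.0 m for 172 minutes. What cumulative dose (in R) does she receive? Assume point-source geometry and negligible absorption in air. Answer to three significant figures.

9.26 R

Using I₁d₁² = I₂d₂², rate at 16.0 m:
(1.60/16.0)² = 0.01000, so 323 × 0.01000 = 3.230 R/h.
Dose = rate × time = 3.230 R/h × 2.867 h = 9.260 R.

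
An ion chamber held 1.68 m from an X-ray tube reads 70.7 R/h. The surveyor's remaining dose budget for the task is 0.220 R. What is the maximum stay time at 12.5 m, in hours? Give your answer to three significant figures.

Applying the 1/r² law, rate at 12.5 m:
(1.68/12.5)² = 0.01806, so 70.7 × 0.01806 = 1.277 R/h.
Stay time = 0.220 R ÷ 1.277 R/h = 0.1723 h.

0.172 h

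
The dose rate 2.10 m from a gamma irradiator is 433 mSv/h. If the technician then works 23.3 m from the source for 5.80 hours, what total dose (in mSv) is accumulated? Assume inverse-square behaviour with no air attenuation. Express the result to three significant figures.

Intensity scales as (d₁/d₂)², so rate at 23.3 m:
(2.10/23.3)² = 0.008123, so 433 × 0.008123 = 3.517 mSv/h.
Dose = rate × time = 3.517 mSv/h × 5.800 h = 20.40 mSv.

20.4 mSv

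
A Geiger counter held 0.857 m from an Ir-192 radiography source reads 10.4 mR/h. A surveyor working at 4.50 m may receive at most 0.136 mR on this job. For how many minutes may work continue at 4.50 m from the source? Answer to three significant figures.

Applying the 1/r² law, rate at 4.50 m:
10.4 × (0.857/4.50)² = 10.4 × 0.03627 = 0.3772 mR/h.
Stay time = 0.136 mR ÷ 0.3772 mR/h = 0.3606 h = 21.64 min.

21.6 min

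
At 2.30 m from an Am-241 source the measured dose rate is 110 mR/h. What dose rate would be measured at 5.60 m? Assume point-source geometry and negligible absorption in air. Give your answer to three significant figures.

18.6 mR/h

Intensity scales as (d₁/d₂)², so scaling from 2.30 m to 5.60 m:
(2.30/5.60)² = 0.1687, so 110 × 0.1687 = 18.56 mR/h.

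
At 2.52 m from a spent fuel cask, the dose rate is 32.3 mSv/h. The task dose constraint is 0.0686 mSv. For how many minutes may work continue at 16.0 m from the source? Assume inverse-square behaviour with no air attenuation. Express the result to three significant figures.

5.14 min

Using I₁d₁² = I₂d₂², rate at 16.0 m:
32.3 × (2.52/16.0)² = 32.3 × 0.02481 = 0.8014 mSv/h.
Stay time = 0.0686 mSv ÷ 0.8014 mSv/h = 0.08560 h = 5.136 min.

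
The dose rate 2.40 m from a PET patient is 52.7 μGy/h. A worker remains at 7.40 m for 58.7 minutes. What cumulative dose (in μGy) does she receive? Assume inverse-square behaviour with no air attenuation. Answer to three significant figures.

By the inverse-square law, rate at 7.40 m:
(2.40/7.40)² = 0.1052, so 52.7 × 0.1052 = 5.544 μGy/h.
Dose = rate × time = 5.544 μGy/h × 0.9783 h = 5.424 μGy.

5.42 μGy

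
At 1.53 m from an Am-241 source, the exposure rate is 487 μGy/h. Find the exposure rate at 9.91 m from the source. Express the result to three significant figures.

11.6 μGy/h

Intensity scales as (d₁/d₂)², so the rate at 9.91 m is
(1.53/9.91)² = 0.02384, so 487 × 0.02384 = 11.61 μGy/h.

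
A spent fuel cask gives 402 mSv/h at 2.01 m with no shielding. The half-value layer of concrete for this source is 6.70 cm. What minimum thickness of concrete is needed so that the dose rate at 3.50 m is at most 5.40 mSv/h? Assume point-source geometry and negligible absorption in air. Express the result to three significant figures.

30.9 cm

At 3.50 m, distance alone gives 402 × (2.01/3.50)² = 402 × 0.3298 = 132.6 mSv/h.
Further attenuation needed: 132.6/5.40 = 24.56.
n = log₂(24.56) = 4.618 half-value layers.
Thickness = 4.618 × 6.70 cm = 30.94 cm.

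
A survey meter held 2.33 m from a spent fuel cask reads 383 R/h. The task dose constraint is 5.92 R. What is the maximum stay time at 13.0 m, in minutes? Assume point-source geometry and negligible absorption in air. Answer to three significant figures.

28.9 min

By the inverse-square law, rate at 13.0 m:
383 × (2.33/13.0)² = 383 × 0.03212 = 12.30 R/h.
Stay time = 5.92 R ÷ 12.30 R/h = 0.4813 h = 28.88 min.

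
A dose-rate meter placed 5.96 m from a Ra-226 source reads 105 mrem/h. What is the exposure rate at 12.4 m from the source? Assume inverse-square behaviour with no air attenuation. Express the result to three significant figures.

24.3 mrem/h

Since intensity falls as 1/r², scaling from 5.96 m to 12.4 m:
105 × (5.96/12.4)² = 105 × 0.2310 = 24.26 mrem/h.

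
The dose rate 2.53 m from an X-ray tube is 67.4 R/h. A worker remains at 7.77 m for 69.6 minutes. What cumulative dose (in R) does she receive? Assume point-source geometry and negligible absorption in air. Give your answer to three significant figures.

Applying the 1/r² law, rate at 7.77 m:
67.4 × (2.53/7.77)² = 67.4 × 0.1060 = 7.144 R/h.
Dose = rate × time = 7.144 R/h × 1.160 h = 8.287 R.

8.29 R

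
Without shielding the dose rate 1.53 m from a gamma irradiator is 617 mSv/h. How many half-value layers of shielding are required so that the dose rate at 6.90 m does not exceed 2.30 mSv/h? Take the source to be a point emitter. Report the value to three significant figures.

At 6.90 m, distance alone gives (1.53/6.90)² = 0.04917, so 617 × 0.04917 = 30.34 mSv/h.
Further attenuation needed: 30.34/2.30 = 13.19.
n = log₂(13.19) = 3.721 half-value layers.

3.72 half-value layers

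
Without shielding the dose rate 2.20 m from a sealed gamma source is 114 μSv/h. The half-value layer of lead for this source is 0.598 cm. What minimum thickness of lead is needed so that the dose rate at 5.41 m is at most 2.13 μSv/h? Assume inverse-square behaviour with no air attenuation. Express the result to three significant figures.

At 5.41 m, distance alone gives (2.20/5.41)² = 0.1654, so 114 × 0.1654 = 18.86 μSv/h.
Further attenuation needed: 18.86/2.13 = 8.854.
n = log₂(8.854) = 3.146 half-value layers.
Thickness = 3.146 × 0.598 cm = 1.881 cm.

1.88 cm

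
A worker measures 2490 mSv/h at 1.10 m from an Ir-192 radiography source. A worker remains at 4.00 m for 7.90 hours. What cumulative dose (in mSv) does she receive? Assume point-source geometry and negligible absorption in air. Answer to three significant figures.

1490 mSv

Since intensity falls as 1/r², rate at 4.00 m:
(1.10/4.00)² = 0.07563, so 2490 × 0.07563 = 188.3 mSv/h.
Dose = rate × time = 188.3 mSv/h × 7.900 h = 1488 mSv.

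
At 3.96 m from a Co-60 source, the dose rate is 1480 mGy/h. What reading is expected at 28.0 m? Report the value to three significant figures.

By the inverse-square law, the rate at 28.0 m is
(3.96/28.0)² = 0.02000, so 1480 × 0.02000 = 29.60 mGy/h.

29.6 mGy/h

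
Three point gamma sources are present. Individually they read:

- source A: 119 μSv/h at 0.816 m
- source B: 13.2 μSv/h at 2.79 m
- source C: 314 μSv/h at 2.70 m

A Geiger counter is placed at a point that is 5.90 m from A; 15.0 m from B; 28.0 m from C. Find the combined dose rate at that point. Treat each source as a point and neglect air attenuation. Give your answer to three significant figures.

5.65 μSv/h

By superposition, sum each source's inverse-square contribution:
A: 119 × (0.816/5.90)² = 2.276 μSv/h
B: 13.2 × (2.79/15.0)² = 0.4567 μSv/h
C: 314 × (2.70/28.0)² = 2.920 μSv/h
Total = 2.276 + 0.4567 + 2.920 = 5.653 μSv/h.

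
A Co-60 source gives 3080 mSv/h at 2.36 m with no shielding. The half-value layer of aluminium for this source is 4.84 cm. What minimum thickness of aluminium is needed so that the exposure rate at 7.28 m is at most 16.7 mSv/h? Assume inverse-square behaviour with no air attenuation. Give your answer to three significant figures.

At 7.28 m, distance alone gives (2.36/7.28)² = 0.1051, so 3080 × 0.1051 = 323.7 mSv/h.
Further attenuation needed: 323.7/16.7 = 19.38.
n = log₂(19.38) = 4.276 half-value layers.
Thickness = 4.276 × 4.84 cm = 20.70 cm.

20.7 cm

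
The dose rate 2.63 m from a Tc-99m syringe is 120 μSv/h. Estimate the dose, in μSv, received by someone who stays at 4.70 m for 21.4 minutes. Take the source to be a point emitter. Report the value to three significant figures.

Since intensity falls as 1/r², rate at 4.70 m:
(2.63/4.70)² = 0.3131, so 120 × 0.3131 = 37.57 μSv/h.
Dose = rate × time = 37.57 μSv/h × 0.3567 h = 13.40 μSv.

13.4 μSv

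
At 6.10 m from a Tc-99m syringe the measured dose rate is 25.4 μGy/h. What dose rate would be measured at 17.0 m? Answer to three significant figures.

3.27 μGy/h

Using I₁d₁² = I₂d₂², scaling from 6.10 m to 17.0 m:
(6.10/17.0)² = 0.1288, so 25.4 × 0.1288 = 3.272 μGy/h.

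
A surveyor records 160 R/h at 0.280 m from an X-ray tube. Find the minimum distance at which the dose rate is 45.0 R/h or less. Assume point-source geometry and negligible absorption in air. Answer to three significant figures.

Intensity scales as (d₁/d₂)², so d₂ = d₁·√(I₁/I₂).
I₁/I₂ = 160/45.0 = 3.556, so d₂ = 0.280 × √3.556 = 0.5280 m.

0.528 m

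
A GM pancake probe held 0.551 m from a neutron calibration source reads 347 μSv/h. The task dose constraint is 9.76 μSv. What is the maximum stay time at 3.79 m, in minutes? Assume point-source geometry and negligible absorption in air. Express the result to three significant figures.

Applying the 1/r² law, rate at 3.79 m:
(0.551/3.79)² = 0.02114, so 347 × 0.02114 = 7.336 μSv/h.
Stay time = 9.76 μSv ÷ 7.336 μSv/h = 1.330 h = 79.80 min.

79.8 min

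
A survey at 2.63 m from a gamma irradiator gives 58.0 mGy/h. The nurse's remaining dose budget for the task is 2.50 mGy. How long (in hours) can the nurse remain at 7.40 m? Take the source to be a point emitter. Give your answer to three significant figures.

0.341 h

Intensity scales as (d₁/d₂)², so rate at 7.40 m:
(2.63/7.40)² = 0.1263, so 58.0 × 0.1263 = 7.325 mGy/h.
Stay time = 2.50 mGy ÷ 7.325 mGy/h = 0.3413 h.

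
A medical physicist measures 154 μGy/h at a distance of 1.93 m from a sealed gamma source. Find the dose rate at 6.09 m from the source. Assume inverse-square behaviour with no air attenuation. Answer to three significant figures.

By the inverse-square law, the rate at 6.09 m is
(1.93/6.09)² = 0.1004, so 154 × 0.1004 = 15.46 μGy/h.

15.5 μGy/h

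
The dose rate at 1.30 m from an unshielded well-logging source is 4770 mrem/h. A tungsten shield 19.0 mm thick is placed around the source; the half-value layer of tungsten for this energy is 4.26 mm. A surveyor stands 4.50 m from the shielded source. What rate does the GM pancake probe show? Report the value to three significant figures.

18.1 mrem/h

Distance alone: 4770 × (1.30/4.50)² = 4770 × 0.08346 = 398.1 mrem/h.
Shield: 19.0/4.26 = 4.460 half-value layers → attenuation 2^(−4.460) = 0.04544.
Combined: 398.1 × 0.04544 = 18.09 mrem/h.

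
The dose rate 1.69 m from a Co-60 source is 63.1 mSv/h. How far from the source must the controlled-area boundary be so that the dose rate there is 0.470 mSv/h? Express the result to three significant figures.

19.6 m

Using I₁d₁² = I₂d₂², d₂ = d₁·√(I₁/I₂).
I₁/I₂ = 63.1/0.470 = 134.3, so d₂ = 1.69 × √134.3 = 19.59 m.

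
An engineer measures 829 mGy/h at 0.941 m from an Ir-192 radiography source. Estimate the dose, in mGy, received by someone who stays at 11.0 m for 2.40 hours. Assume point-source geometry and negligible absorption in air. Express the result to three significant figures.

14.6 mGy

Applying the 1/r² law, rate at 11.0 m:
829 × (0.941/11.0)² = 829 × 0.007318 = 6.067 mGy/h.
Dose = rate × time = 6.067 mGy/h × 2.400 h = 14.56 mGy.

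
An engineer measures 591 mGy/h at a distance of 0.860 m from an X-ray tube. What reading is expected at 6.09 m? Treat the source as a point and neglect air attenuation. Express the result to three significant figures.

Using I₁d₁² = I₂d₂², the rate at 6.09 m is
(0.860/6.09)² = 0.01994, so 591 × 0.01994 = 11.78 mGy/h.

11.8 mGy/h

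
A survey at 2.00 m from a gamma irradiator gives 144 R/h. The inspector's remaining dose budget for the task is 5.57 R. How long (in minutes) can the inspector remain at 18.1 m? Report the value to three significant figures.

190 min

By the inverse-square law, rate at 18.1 m:
(2.00/18.1)² = 0.01221, so 144 × 0.01221 = 1.758 R/h.
Stay time = 5.57 R ÷ 1.758 R/h = 3.168 h = 190.1 min.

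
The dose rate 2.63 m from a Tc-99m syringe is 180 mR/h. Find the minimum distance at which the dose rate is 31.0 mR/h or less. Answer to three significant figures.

6.34 m

By the inverse-square law, d₂ = d₁·√(I₁/I₂).
I₁/I₂ = 180/31.0 = 5.806, so d₂ = 2.63 × √5.806 = 6.337 m.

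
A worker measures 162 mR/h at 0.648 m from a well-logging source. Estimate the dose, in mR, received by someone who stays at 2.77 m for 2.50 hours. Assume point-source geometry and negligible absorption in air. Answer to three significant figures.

Using I₁d₁² = I₂d₂², rate at 2.77 m:
162 × (0.648/2.77)² = 162 × 0.05473 = 8.866 mR/h.
Dose = rate × time = 8.866 mR/h × 2.500 h = 22.16 mR.

22.2 mR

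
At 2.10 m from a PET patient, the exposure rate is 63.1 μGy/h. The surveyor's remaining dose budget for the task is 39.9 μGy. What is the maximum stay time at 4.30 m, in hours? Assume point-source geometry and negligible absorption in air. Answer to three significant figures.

2.65 h

Applying the 1/r² law, rate at 4.30 m:
63.1 × (2.10/4.30)² = 63.1 × 0.2385 = 15.05 μGy/h.
Stay time = 39.9 μGy ÷ 15.05 μGy/h = 2.651 h.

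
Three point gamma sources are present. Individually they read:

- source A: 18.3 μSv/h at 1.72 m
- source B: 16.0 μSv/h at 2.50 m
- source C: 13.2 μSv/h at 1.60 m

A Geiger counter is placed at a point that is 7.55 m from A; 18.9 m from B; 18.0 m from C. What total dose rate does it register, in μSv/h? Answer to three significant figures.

Each source contributes Iᵢ·(dᵢ/rᵢ)²; contributions add.
A: 18.3 × (1.72/7.55)² = 0.9498 μSv/h
B: 16.0 × (2.50/18.9)² = 0.2799 μSv/h
C: 13.2 × (1.60/18.0)² = 0.1043 μSv/h
Total = 0.9498 + 0.2799 + 0.1043 = 1.334 μSv/h.

1.33 μSv/h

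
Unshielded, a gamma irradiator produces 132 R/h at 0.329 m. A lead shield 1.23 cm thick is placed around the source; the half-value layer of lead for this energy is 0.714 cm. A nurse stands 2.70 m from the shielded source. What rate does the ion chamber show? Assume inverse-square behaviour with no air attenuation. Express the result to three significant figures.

Distance alone: 132 × (0.329/2.70)² = 132 × 0.01485 = 1.960 R/h.
Shield: 1.23/0.714 = 1.723 half-value layers → attenuation 2^(−1.723) = 0.3029.
Combined: 1.960 × 0.3029 = 0.5937 R/h.

0.594 R/h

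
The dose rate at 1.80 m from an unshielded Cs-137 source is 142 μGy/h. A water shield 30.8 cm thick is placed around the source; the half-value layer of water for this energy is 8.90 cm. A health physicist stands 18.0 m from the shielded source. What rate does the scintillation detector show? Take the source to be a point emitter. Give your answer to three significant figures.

Distance alone: (1.80/18.0)² = 0.01000, so 142 × 0.01000 = 1.420 μGy/h.
Shield: 30.8/8.90 = 3.461 half-value layers → attenuation 2^(−3.461) = 0.09081.
Combined: 1.420 × 0.09081 = 0.1290 μGy/h.

0.129 μGy/h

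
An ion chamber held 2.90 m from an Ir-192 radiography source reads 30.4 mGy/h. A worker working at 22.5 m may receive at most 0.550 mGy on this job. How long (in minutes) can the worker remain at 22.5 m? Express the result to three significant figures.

Since intensity falls as 1/r², rate at 22.5 m:
(2.90/22.5)² = 0.01661, so 30.4 × 0.01661 = 0.5049 mGy/h.
Stay time = 0.550 mGy ÷ 0.5049 mGy/h = 1.089 h = 65.34 min.

65.3 min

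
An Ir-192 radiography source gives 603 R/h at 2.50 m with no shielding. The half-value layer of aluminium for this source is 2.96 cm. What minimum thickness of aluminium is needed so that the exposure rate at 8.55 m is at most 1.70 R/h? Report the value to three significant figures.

At 8.55 m, distance alone gives 603 × (2.50/8.55)² = 603 × 0.08550 = 51.56 R/h.
Further attenuation needed: 51.56/1.70 = 30.33.
n = log₂(30.33) = 4.923 half-value layers.
Thickness = 4.923 × 2.96 cm = 14.57 cm.

14.6 cm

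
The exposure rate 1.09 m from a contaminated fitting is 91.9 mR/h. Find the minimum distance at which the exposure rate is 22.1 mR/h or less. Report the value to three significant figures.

Since intensity falls as 1/r², d₂ = d₁·√(I₁/I₂).
I₁/I₂ = 91.9/22.1 = 4.158, so d₂ = 1.09 × √4.158 = 2.223 m.

2.22 m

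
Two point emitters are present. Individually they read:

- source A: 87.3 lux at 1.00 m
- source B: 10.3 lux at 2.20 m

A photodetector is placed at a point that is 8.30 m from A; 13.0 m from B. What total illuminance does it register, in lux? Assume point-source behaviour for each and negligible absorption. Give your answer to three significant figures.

Each source contributes Iᵢ·(dᵢ/rᵢ)²; contributions add.
A: 87.3 × (1.00/8.30)² = 1.267 lux
B: 10.3 × (2.20/13.0)² = 0.2950 lux
Total = 1.267 + 0.2950 = 1.562 lux.

1.56 lux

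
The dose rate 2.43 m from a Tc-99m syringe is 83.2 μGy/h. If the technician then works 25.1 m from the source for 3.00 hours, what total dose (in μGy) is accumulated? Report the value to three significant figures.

Using I₁d₁² = I₂d₂², rate at 25.1 m:
83.2 × (2.43/25.1)² = 83.2 × 0.009373 = 0.7798 μGy/h.
Dose = rate × time = 0.7798 μGy/h × 3.000 h = 2.339 μGy.

2.34 μGy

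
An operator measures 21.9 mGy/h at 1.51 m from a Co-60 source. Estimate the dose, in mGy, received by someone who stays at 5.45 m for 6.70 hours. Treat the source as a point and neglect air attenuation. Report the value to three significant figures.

11.3 mGy

By the inverse-square law, rate at 5.45 m:
(1.51/5.45)² = 0.07676, so 21.9 × 0.07676 = 1.681 mGy/h.
Dose = rate × time = 1.681 mGy/h × 6.700 h = 11.26 mGy.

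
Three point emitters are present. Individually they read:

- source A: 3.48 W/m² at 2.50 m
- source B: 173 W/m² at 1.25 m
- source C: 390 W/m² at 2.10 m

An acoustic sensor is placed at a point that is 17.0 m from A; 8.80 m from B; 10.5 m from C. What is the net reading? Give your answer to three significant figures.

By superposition, sum each source's inverse-square contribution:
A: 3.48 × (2.50/17.0)² = 0.07526 W/m²
B: 173 × (1.25/8.80)² = 3.491 W/m²
C: 390 × (2.10/10.5)² = 15.60 W/m²
Total = 0.07526 + 3.491 + 15.60 = 19.17 W/m².

19.2 W/m²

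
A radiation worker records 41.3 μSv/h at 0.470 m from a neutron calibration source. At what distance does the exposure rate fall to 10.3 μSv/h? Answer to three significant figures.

0.941 m

Using I₁d₁² = I₂d₂², d₂ = d₁·√(I₁/I₂).
I₁/I₂ = 41.3/10.3 = 4.010, so d₂ = 0.470 × √4.010 = 0.9412 m.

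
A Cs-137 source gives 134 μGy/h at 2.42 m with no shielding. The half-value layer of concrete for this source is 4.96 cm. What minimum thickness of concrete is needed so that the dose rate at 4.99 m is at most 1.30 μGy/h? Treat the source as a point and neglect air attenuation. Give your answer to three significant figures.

At 4.99 m, distance alone gives 134 × (2.42/4.99)² = 134 × 0.2352 = 31.52 μGy/h.
Further attenuation needed: 31.52/1.30 = 24.25.
n = log₂(24.25) = 4.600 half-value layers.
Thickness = 4.600 × 4.96 cm = 22.82 cm.

22.8 cm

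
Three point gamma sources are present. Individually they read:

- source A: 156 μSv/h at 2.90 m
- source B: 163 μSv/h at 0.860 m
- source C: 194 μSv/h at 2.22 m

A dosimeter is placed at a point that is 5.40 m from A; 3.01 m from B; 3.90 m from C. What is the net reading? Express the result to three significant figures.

Each source contributes Iᵢ·(dᵢ/rᵢ)²; contributions add.
A: 156 × (2.90/5.40)² = 44.99 μSv/h
B: 163 × (0.860/3.01)² = 13.31 μSv/h
C: 194 × (2.22/3.90)² = 62.86 μSv/h
Total = 44.99 + 13.31 + 62.86 = 121.2 μSv/h.

121 μSv/h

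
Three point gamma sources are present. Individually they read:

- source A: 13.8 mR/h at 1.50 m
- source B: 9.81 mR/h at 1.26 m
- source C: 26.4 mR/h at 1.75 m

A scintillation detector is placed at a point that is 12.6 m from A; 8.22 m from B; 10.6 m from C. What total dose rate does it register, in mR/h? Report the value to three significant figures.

1.15 mR/h

By superposition, sum each source's inverse-square contribution:
A: 13.8 × (1.50/12.6)² = 0.1956 mR/h
B: 9.81 × (1.26/8.22)² = 0.2305 mR/h
C: 26.4 × (1.75/10.6)² = 0.7196 mR/h
Total = 0.1956 + 0.2305 + 0.7196 = 1.146 mR/h.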